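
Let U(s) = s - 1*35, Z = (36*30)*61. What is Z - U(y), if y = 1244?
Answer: 64671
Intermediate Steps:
Z = 65880 (Z = 1080*61 = 65880)
U(s) = -35 + s (U(s) = s - 35 = -35 + s)
Z - U(y) = 65880 - (-35 + 1244) = 65880 - 1*1209 = 65880 - 1209 = 64671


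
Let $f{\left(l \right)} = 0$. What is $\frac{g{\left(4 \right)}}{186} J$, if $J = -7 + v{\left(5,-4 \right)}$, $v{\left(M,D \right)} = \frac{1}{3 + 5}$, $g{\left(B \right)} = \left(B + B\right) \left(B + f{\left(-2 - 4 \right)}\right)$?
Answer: $- \frac{110}{93} \approx -1.1828$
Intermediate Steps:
$g{\left(B \right)} = 2 B^{2}$ ($g{\left(B \right)} = \left(B + B\right) \left(B + 0\right) = 2 B B = 2 B^{2}$)
$v{\left(M,D \right)} = \frac{1}{8}$
$J = - \frac{55}{8}$ ($J = -7 + \frac{1}{8} = - \frac{55}{8} \approx -6.875$)
$\frac{g{\left(4 \right)}}{186} J = \frac{2 \cdot 4^{2}}{186} \left(- \frac{55}{8}\right) = 2 \cdot 16 \cdot \frac{1}{186} \left(- \frac{55}{8}\right) = 32 \cdot \frac{1}{186} \left(- \frac{55}{8}\right) = \frac{16}{93} \left(- \frac{55}{8}\right) = - \frac{110}{93}$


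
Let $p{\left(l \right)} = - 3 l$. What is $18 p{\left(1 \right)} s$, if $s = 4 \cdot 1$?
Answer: $-216$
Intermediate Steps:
$s = 4$
$18 p{\left(1 \right)} s = 18 \left(\left(-3\right) 1\right) 4 = 18 \left(-3\right) 4 = \left(-54\right) 4 = -216$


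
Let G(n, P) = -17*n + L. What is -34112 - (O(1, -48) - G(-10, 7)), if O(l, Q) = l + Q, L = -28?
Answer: -33923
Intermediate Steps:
O(l, Q) = Q + l
G(n, P) = -28 - 17*n (G(n, P) = -17*n - 28 = -28 - 17*n)
-34112 - (O(1, -48) - G(-10, 7)) = -34112 - ((-48 + 1) - (-28 - 17*(-10))) = -34112 - (-47 - (-28 + 170)) = -34112 - (-47 - 1*142) = -34112 - (-47 - 142) = -34112 - 1*(-189) = -34112 + 189 = -33923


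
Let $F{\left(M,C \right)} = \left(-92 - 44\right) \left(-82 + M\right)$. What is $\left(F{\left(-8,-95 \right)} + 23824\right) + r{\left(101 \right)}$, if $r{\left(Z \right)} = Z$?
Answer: $36165$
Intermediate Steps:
$F{\left(M,C \right)} = 11152 - 136 M$ ($F{\left(M,C \right)} = - 136 \left(-82 + M\right) = 11152 - 136 M$)
$\left(F{\left(-8,-95 \right)} + 23824\right) + r{\left(101 \right)} = \left(\left(11152 - -1088\right) + 23824\right) + 101 = \left(\left(11152 + 1088\right) + 23824\right) + 101 = \left(12240 + 23824\right) + 101 = 36064 + 101 = 36165$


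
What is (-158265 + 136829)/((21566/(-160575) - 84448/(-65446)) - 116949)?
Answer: 112635370361100/614501946128443 ≈ 0.18330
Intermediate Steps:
(-158265 + 136829)/((21566/(-160575) - 84448/(-65446)) - 116949) = -21436/((21566*(-1/160575) - 84448*(-1/65446)) - 116949) = -21436/((-21566/160575 + 42224/32723) - 116949) = -21436/(6074414582/5254495725 - 116949) = -21436/(-614501946128443/5254495725) = -21436*(-5254495725/614501946128443) = 112635370361100/614501946128443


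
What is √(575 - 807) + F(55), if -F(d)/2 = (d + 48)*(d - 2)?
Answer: -10918 + 2*I*√58 ≈ -10918.0 + 15.232*I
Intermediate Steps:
F(d) = -2*(-2 + d)*(48 + d) (F(d) = -2*(d + 48)*(d - 2) = -2*(48 + d)*(-2 + d) = -2*(-2 + d)*(48 + d))
√(575 - 807) + F(55) = √(575 - 807) + (192 - 92*55 - 2*55²) = √(-232) + (192 - 5060 - 2*3025) = 2*I*√58 + (192 - 5060 - 6050) = 2*I*√58 - 10918 = -10918 + 2*I*√58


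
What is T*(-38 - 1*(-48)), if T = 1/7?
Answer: 10/7 ≈ 1.4286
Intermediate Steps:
T = ⅐ ≈ 0.14286
T*(-38 - 1*(-48)) = (-38 - 1*(-48))/7 = (-38 + 48)/7 = (⅐)*10 = 10/7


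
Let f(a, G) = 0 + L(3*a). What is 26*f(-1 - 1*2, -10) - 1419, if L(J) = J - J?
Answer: -1419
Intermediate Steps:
L(J) = 0
f(a, G) = 0 (f(a, G) = 0 + 0 = 0)
26*f(-1 - 1*2, -10) - 1419 = 26*0 - 1419 = 0 - 1419 = -1419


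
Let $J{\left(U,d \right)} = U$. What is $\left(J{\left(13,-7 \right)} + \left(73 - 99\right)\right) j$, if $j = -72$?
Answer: $936$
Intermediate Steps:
$\left(J{\left(13,-7 \right)} + \left(73 - 99\right)\right) j = \left(13 + \left(73 - 99\right)\right) \left(-72\right) = \left(13 - 26\right) \left(-72\right) = \left(-13\right) \left(-72\right) = 936$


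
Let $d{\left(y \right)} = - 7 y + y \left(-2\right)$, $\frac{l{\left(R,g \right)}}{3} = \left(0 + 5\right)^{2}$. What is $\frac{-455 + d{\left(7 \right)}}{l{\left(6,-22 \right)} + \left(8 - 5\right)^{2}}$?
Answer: $- \frac{37}{6} \approx -6.1667$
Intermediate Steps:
$l{\left(R,g \right)} = 75$ ($l{\left(R,g \right)} = 3 \left(0 + 5\right)^{2} = 3 \cdot 5^{2} = 3 \cdot 25 = 75$)
$d{\left(y \right)} = - 9 y$ ($d{\left(y \right)} = - 7 y - 2 y = - 9 y$)
$\frac{-455 + d{\left(7 \right)}}{l{\left(6,-22 \right)} + \left(8 - 5\right)^{2}} = \frac{-455 - 63}{75 + \left(8 - 5\right)^{2}} = \frac{-455 - 63}{75 + 3^{2}} = - \frac{518}{75 + 9} = - \frac{518}{84} = \left(-518\right) \frac{1}{84} = - \frac{37}{6}$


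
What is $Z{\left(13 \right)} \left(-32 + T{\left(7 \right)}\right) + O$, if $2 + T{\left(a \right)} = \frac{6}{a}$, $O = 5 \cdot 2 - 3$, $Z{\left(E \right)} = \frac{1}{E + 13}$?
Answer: $\frac{521}{91} \approx 5.7253$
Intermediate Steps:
$Z{\left(E \right)} = \frac{1}{13 + E}$
$O = 7$ ($O = 10 - 3 = 7$)
$T{\left(a \right)} = -2 + \frac{6}{a}$
$Z{\left(13 \right)} \left(-32 + T{\left(7 \right)}\right) + O = \frac{-32 - \left(2 - \frac{6}{7}\right)}{13 + 13} + 7 = \frac{-32 + \left(-2 + 6 \cdot \frac{1}{7}\right)}{26} + 7 = \frac{-32 + \left(-2 + \frac{6}{7}\right)}{26} + 7 = \frac{-32 - \frac{8}{7}}{26} + 7 = \frac{1}{26} \left(- \frac{232}{7}\right) + 7 = - \frac{116}{91} + 7 = \frac{521}{91}$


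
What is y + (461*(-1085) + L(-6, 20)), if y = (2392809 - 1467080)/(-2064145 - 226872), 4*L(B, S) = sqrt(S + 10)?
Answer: -1145933263874/2291017 + sqrt(30)/4 ≈ -5.0018e+5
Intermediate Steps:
L(B, S) = sqrt(10 + S)/4 (L(B, S) = sqrt(S + 10)/4 = sqrt(10 + S)/4)
y = -925729/2291017 (y = 925729/(-2291017) = 925729*(-1/2291017) = -925729/2291017 ≈ -0.40407)
y + (461*(-1085) + L(-6, 20)) = -925729/2291017 + (461*(-1085) + sqrt(10 + 20)/4) = -925729/2291017 + (-500185 + sqrt(30)/4) = -1145933263874/2291017 + sqrt(30)/4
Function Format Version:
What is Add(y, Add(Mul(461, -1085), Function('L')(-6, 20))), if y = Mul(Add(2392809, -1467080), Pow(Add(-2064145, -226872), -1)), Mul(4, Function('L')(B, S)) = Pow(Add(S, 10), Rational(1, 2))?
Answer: Add(Rational(-1145933263874, 2291017), Mul(Rational(1, 4), Pow(30, Rational(1, 2)))) ≈ -5.0018e+5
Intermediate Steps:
Function('L')(B, S) = Mul(Rational(1, 4), Pow(Add(10, S), Rational(1, 2))) (Function('L')(B, S) = Mul(Rational(1, 4), Pow(Add(S, 10), Rational(1, 2))) = Mul(Rational(1, 4), Pow(Add(10, S), Rational(1, 2))))
y = Rational(-925729, 2291017) (y = Mul(925729, Pow(-2291017, -1)) = Mul(925729, Rational(-1, 2291017)) = Rational(-925729, 2291017) ≈ -0.40407)
Add(y, Add(Mul(461, -1085), Function('L')(-6, 20))) = Add(Rational(-925729, 2291017), Add(Mul(461, -1085), Mul(Rational(1, 4), Pow(Add(10, 20), Rational(1, 2))))) = Add(Rational(-925729, 2291017), Add(-500185, Mul(Rational(1, 4), Pow(30, Rational(1, 2))))) = Add(Rational(-1145933263874, 2291017), Mul(Rational(1, 4), Pow(30, Rational(1, 2))))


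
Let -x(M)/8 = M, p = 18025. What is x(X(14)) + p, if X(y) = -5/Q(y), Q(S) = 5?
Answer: 18033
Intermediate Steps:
X(y) = -1 (X(y) = -5/5 = -5*⅕ = -1)
x(M) = -8*M
x(X(14)) + p = -8*(-1) + 18025 = 8 + 18025 = 18033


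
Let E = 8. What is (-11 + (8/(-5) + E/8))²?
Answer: 3364/25 ≈ 134.56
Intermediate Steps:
(-11 + (8/(-5) + E/8))² = (-11 + (8/(-5) + 8/8))² = (-11 + (8*(-⅕) + 8*(⅛)))² = (-11 + (-8/5 + 1))² = (-11 - ⅗)² = (-58/5)² = 3364/25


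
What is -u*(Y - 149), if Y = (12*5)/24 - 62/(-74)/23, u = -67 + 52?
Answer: -3739215/1702 ≈ -2197.0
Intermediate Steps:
u = -15
Y = 4317/1702 (Y = 60*(1/24) - 62*(-1/74)*(1/23) = 5/2 + (31/37)*(1/23) = 5/2 + 31/851 = 4317/1702 ≈ 2.5364)
-u*(Y - 149) = -(-15)*(4317/1702 - 149) = -(-15)*(-249281)/1702 = -1*3739215/1702 = -3739215/1702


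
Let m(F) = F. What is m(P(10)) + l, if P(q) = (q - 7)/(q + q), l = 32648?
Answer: 652963/20 ≈ 32648.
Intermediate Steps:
P(q) = (-7 + q)/(2*q) (P(q) = (-7 + q)/((2*q)) = (-7 + q)*(1/(2*q)) = (-7 + q)/(2*q))
m(P(10)) + l = (1/2)*(-7 + 10)/10 + 32648 = (1/2)*(1/10)*3 + 32648 = 3/20 + 32648 = 652963/20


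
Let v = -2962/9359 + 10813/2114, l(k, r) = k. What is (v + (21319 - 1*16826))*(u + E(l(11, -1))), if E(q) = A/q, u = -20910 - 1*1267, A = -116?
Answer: -3102689579051453/31090598 ≈ -9.9795e+7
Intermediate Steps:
u = -22177 (u = -20910 - 1267 = -22177)
E(q) = -116/q
v = 13562457/2826418 (v = -2962*1/9359 + 10813*(1/2114) = -2962/9359 + 10813/2114 = 13562457/2826418 ≈ 4.7985)
(v + (21319 - 1*16826))*(u + E(l(11, -1))) = (13562457/2826418 + (21319 - 1*16826))*(-22177 - 116/11) = (13562457/2826418 + (21319 - 16826))*(-22177 - 116*1/11) = (13562457/2826418 + 4493)*(-22177 - 116/11) = (12712658531/2826418)*(-244063/11) = -3102689579051453/31090598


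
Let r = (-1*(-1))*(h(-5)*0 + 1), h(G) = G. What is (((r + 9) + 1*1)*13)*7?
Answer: 1001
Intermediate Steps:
r = 1 (r = (-1*(-1))*(-5*0 + 1) = 1*(0 + 1) = 1*1 = 1)
(((r + 9) + 1*1)*13)*7 = (((1 + 9) + 1*1)*13)*7 = ((10 + 1)*13)*7 = (11*13)*7 = 143*7 = 1001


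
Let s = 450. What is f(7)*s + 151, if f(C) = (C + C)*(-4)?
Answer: -25049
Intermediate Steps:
f(C) = -8*C (f(C) = (2*C)*(-4) = -8*C)
f(7)*s + 151 = -8*7*450 + 151 = -56*450 + 151 = -25200 + 151 = -25049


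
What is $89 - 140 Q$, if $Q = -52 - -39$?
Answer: $1909$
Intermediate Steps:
$Q = -13$ ($Q = -52 + 39 = -13$)
$89 - 140 Q = 89 - -1820 = 89 + 1820 = 1909$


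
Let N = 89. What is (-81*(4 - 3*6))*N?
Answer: 100926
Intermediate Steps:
(-81*(4 - 3*6))*N = -81*(4 - 3*6)*89 = -81*(4 - 18)*89 = -81*(-14)*89 = 1134*89 = 100926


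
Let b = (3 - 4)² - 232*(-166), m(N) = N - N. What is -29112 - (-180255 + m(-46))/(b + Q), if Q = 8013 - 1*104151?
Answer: -335551851/11525 ≈ -29115.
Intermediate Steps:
m(N) = 0
Q = -96138 (Q = 8013 - 104151 = -96138)
b = 38513 (b = (-1)² + 38512 = 1 + 38512 = 38513)
-29112 - (-180255 + m(-46))/(b + Q) = -29112 - (-180255 + 0)/(38513 - 96138) = -29112 - (-180255)/(-57625) = -29112 - (-180255)*(-1)/57625 = -29112 - 1*36051/11525 = -29112 - 36051/11525 = -335551851/11525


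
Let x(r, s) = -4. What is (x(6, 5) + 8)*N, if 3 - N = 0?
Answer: 12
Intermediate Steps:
N = 3 (N = 3 - 1*0 = 3 + 0 = 3)
(x(6, 5) + 8)*N = (-4 + 8)*3 = 4*3 = 12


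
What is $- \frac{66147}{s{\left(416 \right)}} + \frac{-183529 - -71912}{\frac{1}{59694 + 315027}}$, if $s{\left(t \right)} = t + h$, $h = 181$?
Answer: $- \frac{8323221559592}{199} \approx -4.1825 \cdot 10^{10}$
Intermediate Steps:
$s{\left(t \right)} = 181 + t$ ($s{\left(t \right)} = t + 181 = 181 + t$)
$- \frac{66147}{s{\left(416 \right)}} + \frac{-183529 - -71912}{\frac{1}{59694 + 315027}} = - \frac{66147}{181 + 416} + \frac{-183529 - -71912}{\frac{1}{59694 + 315027}} = - \frac{66147}{597} + \frac{-183529 + 71912}{\frac{1}{374721}} = \left(-66147\right) \frac{1}{597} - 111617 \frac{1}{\frac{1}{374721}} = - \frac{22049}{199} - 41825233857 = - \frac{8323221559592}{199}$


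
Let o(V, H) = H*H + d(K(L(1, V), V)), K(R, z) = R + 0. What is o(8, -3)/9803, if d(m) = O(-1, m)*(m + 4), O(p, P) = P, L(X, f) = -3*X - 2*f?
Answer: 294/9803 ≈ 0.029991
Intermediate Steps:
K(R, z) = R
d(m) = m*(4 + m) (d(m) = m*(m + 4) = m*(4 + m))
o(V, H) = H² + (1 - 2*V)*(-3 - 2*V) (o(V, H) = H*H + (-3*1 - 2*V)*(4 + (-3*1 - 2*V)) = H² + (-3 - 2*V)*(4 + (-3 - 2*V)) = H² + (-3 - 2*V)*(1 - 2*V) = H² + (1 - 2*V)*(-3 - 2*V))
o(8, -3)/9803 = ((-3)² + (-1 + 2*8)*(3 + 2*8))/9803 = (9 + (-1 + 16)*(3 + 16))*(1/9803) = (9 + 15*19)*(1/9803) = (9 + 285)*(1/9803) = 294*(1/9803) = 294/9803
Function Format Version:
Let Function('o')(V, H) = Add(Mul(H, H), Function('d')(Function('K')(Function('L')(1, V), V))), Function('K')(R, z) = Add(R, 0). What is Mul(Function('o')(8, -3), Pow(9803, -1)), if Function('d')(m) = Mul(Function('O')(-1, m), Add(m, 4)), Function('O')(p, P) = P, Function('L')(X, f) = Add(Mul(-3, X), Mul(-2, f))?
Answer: Rational(294, 9803) ≈ 0.029991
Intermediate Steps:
Function('K')(R, z) = R
Function('d')(m) = Mul(m, Add(4, m)) (Function('d')(m) = Mul(m, Add(m, 4)) = Mul(m, Add(4, m)))
Function('o')(V, H) = Add(Pow(H, 2), Mul(Add(1, Mul(-2, V)), Add(-3, Mul(-2, V)))) (Function('o')(V, H) = Add(Mul(H, H), Mul(Add(Mul(-3, 1), Mul(-2, V)), Add(4, Add(Mul(-3, 1), Mul(-2, V))))) = Add(Pow(H, 2), Mul(Add(-3, Mul(-2, V)), Add(4, Add(-3, Mul(-2, V))))) = Add(Pow(H, 2), Mul(Add(-3, Mul(-2, V)), Add(1, Mul(-2, V)))) = Add(Pow(H, 2), Mul(Add(1, Mul(-2, V)), Add(-3, Mul(-2, V)))))
Mul(Function('o')(8, -3), Pow(9803, -1)) = Mul(Add(Pow(-3, 2), Mul(Add(-1, Mul(2, 8)), Add(3, Mul(2, 8)))), Pow(9803, -1)) = Mul(Add(9, Mul(Add(-1, 16), Add(3, 16))), Rational(1, 9803)) = Mul(Add(9, Mul(15, 19)), Rational(1, 9803)) = Mul(Add(9, 285), Rational(1, 9803)) = Mul(294, Rational(1, 9803)) = Rational(294, 9803)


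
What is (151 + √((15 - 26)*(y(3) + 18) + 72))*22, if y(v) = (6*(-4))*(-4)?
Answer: 3322 + 22*I*√1182 ≈ 3322.0 + 756.37*I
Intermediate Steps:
y(v) = 96 (y(v) = -24*(-4) = 96)
(151 + √((15 - 26)*(y(3) + 18) + 72))*22 = (151 + √((15 - 26)*(96 + 18) + 72))*22 = (151 + √(-11*114 + 72))*22 = (151 + √(-1254 + 72))*22 = (151 + √(-1182))*22 = (151 + I*√1182)*22 = 3322 + 22*I*√1182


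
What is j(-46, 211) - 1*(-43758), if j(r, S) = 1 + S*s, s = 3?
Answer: 44392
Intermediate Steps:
j(r, S) = 1 + 3*S (j(r, S) = 1 + S*3 = 1 + 3*S)
j(-46, 211) - 1*(-43758) = (1 + 3*211) - 1*(-43758) = (1 + 633) + 43758 = 634 + 43758 = 44392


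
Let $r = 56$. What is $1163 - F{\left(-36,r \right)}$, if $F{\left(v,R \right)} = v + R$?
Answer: $1143$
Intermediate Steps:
$F{\left(v,R \right)} = R + v$
$1163 - F{\left(-36,r \right)} = 1163 - \left(56 - 36\right) = 1163 - 20 = 1143$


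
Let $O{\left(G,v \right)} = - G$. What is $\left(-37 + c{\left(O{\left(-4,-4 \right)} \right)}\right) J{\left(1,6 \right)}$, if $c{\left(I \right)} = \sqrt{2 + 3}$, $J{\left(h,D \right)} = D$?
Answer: $-222 + 6 \sqrt{5} \approx -208.58$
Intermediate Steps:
$c{\left(I \right)} = \sqrt{5}$
$\left(-37 + c{\left(O{\left(-4,-4 \right)} \right)}\right) J{\left(1,6 \right)} = \left(-37 + \sqrt{5}\right) 6 = -222 + 6 \sqrt{5}$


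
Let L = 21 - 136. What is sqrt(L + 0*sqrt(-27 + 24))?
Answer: I*sqrt(115) ≈ 10.724*I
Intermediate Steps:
L = -115
sqrt(L + 0*sqrt(-27 + 24)) = sqrt(-115 + 0*sqrt(-27 + 24)) = sqrt(-115 + 0*sqrt(-3)) = sqrt(-115 + 0*(I*sqrt(3))) = sqrt(-115 + 0) = sqrt(-115) = I*sqrt(115)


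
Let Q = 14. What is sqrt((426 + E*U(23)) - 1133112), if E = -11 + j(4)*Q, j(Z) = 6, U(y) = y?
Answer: I*sqrt(1131007) ≈ 1063.5*I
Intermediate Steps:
E = 73 (E = -11 + 6*14 = -11 + 84 = 73)
sqrt((426 + E*U(23)) - 1133112) = sqrt((426 + 73*23) - 1133112) = sqrt((426 + 1679) - 1133112) = sqrt(2105 - 1133112) = sqrt(-1131007) = I*sqrt(1131007)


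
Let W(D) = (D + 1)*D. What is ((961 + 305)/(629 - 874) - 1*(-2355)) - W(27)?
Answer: 390489/245 ≈ 1593.8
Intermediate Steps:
W(D) = D*(1 + D) (W(D) = (1 + D)*D = D*(1 + D))
((961 + 305)/(629 - 874) - 1*(-2355)) - W(27) = ((961 + 305)/(629 - 874) - 1*(-2355)) - 27*(1 + 27) = (1266/(-245) + 2355) - 27*28 = (1266*(-1/245) + 2355) - 1*756 = (-1266/245 + 2355) - 756 = 575709/245 - 756 = 390489/245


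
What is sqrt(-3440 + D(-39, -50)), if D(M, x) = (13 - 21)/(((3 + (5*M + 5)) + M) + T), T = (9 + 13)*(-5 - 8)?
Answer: I*sqrt(220159)/8 ≈ 58.651*I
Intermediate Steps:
T = -286 (T = 22*(-13) = -286)
D(M, x) = -8/(-278 + 6*M) (D(M, x) = (13 - 21)/(((3 + (5*M + 5)) + M) - 286) = -8/(((3 + (5 + 5*M)) + M) - 286) = -8/(((8 + 5*M) + M) - 286) = -8/((8 + 6*M) - 286) = -8/(-278 + 6*M))
sqrt(-3440 + D(-39, -50)) = sqrt(-3440 - 4/(-139 + 3*(-39))) = sqrt(-3440 - 4/(-139 - 117)) = sqrt(-3440 - 4/(-256)) = sqrt(-3440 - 4*(-1/256)) = sqrt(-3440 + 1/64) = sqrt(-220159/64) = I*sqrt(220159)/8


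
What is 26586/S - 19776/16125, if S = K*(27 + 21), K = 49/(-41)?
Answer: -139866527/301000 ≈ -464.67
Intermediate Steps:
K = -49/41 (K = 49*(-1/41) = -49/41 ≈ -1.1951)
S = -2352/41 (S = -49*(27 + 21)/41 = -49/41*48 = -2352/41 ≈ -57.366)
26586/S - 19776/16125 = 26586/(-2352/41) - 19776/16125 = 26586*(-41/2352) - 19776*1/16125 = -25953/56 - 6592/5375 = -139866527/301000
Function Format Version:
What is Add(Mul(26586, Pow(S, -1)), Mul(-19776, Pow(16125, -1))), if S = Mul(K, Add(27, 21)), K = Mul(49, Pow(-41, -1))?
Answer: Rational(-139866527, 301000) ≈ -464.67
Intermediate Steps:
K = Rational(-49, 41) (K = Mul(49, Rational(-1, 41)) = Rational(-49, 41) ≈ -1.1951)
S = Rational(-2352, 41) (S = Mul(Rational(-49, 41), Add(27, 21)) = Mul(Rational(-49, 41), 48) = Rational(-2352, 41) ≈ -57.366)
Add(Mul(26586, Pow(S, -1)), Mul(-19776, Pow(16125, -1))) = Add(Mul(26586, Pow(Rational(-2352, 41), -1)), Mul(-19776, Pow(16125, -1))) = Add(Mul(26586, Rational(-41, 2352)), Mul(-19776, Rational(1, 16125))) = Add(Rational(-25953, 56), Rational(-6592, 5375)) = Rational(-139866527, 301000)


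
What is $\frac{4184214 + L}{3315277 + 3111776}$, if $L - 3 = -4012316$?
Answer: $\frac{171901}{6427053} \approx 0.026746$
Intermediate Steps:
$L = -4012313$ ($L = 3 - 4012316 = -4012313$)
$\frac{4184214 + L}{3315277 + 3111776} = \frac{4184214 - 4012313}{3315277 + 3111776} = \frac{171901}{6427053}$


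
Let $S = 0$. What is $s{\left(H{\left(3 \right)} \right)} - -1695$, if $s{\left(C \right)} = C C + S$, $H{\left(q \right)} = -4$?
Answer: $1711$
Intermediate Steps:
$s{\left(C \right)} = C^{2}$ ($s{\left(C \right)} = C C + 0 = C^{2} + 0 = C^{2}$)
$s{\left(H{\left(3 \right)} \right)} - -1695 = \left(-4\right)^{2} - -1695 = 16 + 1695 = 1711$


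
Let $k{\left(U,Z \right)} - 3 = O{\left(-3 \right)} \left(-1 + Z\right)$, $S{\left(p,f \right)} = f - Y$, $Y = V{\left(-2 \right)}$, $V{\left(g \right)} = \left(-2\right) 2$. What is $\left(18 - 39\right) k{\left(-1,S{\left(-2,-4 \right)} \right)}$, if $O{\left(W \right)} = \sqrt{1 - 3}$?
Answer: $-63 + 21 i \sqrt{2} \approx -63.0 + 29.698 i$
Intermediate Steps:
$V{\left(g \right)} = -4$
$Y = -4$
$O{\left(W \right)} = i \sqrt{2}$ ($O{\left(W \right)} = \sqrt{-2} = i \sqrt{2}$)
$S{\left(p,f \right)} = 4 + f$ ($S{\left(p,f \right)} = f - -4 = f + 4 = 4 + f$)
$k{\left(U,Z \right)} = 3 + i \sqrt{2} \left(-1 + Z\right)$
$\left(18 - 39\right) k{\left(-1,S{\left(-2,-4 \right)} \right)} = \left(18 - 39\right) \left(3 - i \sqrt{2} + i \left(4 - 4\right) \sqrt{2}\right) = - 21 \left(3 - i \sqrt{2} + i 0 \sqrt{2}\right) = - 21 \left(3 - i \sqrt{2} + 0\right) = - 21 \left(3 - i \sqrt{2}\right) = -63 + 21 i \sqrt{2}$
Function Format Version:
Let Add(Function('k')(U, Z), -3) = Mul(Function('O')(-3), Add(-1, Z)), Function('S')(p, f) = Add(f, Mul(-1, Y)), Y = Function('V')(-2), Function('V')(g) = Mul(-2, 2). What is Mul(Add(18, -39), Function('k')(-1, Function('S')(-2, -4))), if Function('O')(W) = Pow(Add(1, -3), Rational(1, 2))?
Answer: Add(-63, Mul(21, I, Pow(2, Rational(1, 2)))) ≈ Add(-63.000, Mul(29.698, I))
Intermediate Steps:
Function('V')(g) = -4
Y = -4
Function('O')(W) = Mul(I, Pow(2, Rational(1, 2))) (Function('O')(W) = Pow(-2, Rational(1, 2)) = Mul(I, Pow(2, Rational(1, 2))))
Function('S')(p, f) = Add(4, f) (Function('S')(p, f) = Add(f, Mul(-1, -4)) = Add(f, 4) = Add(4, f))
Function('k')(U, Z) = Add(3, Mul(I, Pow(2, Rational(1, 2)), Add(-1, Z))) (Function('k')(U, Z) = Add(3, Mul(Mul(I, Pow(2, Rational(1, 2))), Add(-1, Z))) = Add(3, Mul(I, Pow(2, Rational(1, 2)), Add(-1, Z))))
Mul(Add(18, -39), Function('k')(-1, Function('S')(-2, -4))) = Mul(Add(18, -39), Add(3, Mul(-1, I, Pow(2, Rational(1, 2))), Mul(I, Add(4, -4), Pow(2, Rational(1, 2))))) = Mul(-21, Add(3, Mul(-1, I, Pow(2, Rational(1, 2))), Mul(I, 0, Pow(2, Rational(1, 2))))) = Mul(-21, Add(3, Mul(-1, I, Pow(2, Rational(1, 2))), 0)) = Mul(-21, Add(3, Mul(-1, I, Pow(2, Rational(1, 2))))) = Add(-63, Mul(21, I, Pow(2, Rational(1, 2))))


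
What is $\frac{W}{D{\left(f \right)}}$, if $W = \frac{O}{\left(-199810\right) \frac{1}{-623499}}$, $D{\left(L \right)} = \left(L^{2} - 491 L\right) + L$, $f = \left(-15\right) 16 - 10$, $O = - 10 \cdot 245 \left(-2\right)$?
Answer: $\frac{30551451}{369648500} \approx 0.08265$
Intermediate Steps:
$O = 4900$ ($O = \left(-10\right) \left(-490\right) = 4900$)
$f = -250$ ($f = -240 - 10 = -250$)
$D{\left(L \right)} = L^{2} - 490 L$
$W = \frac{305514510}{19981}$ ($W = \frac{4900}{\left(-199810\right) \frac{1}{-623499}} = \frac{4900}{\left(-199810\right) \left(- \frac{1}{623499}\right)} = \frac{4900}{\frac{199810}{623499}} = 4900 \cdot \frac{623499}{199810} = \frac{305514510}{19981} \approx 15290.0$)
$\frac{W}{D{\left(f \right)}} = \frac{305514510}{19981 \left(- 250 \left(-490 - 250\right)\right)} = \frac{305514510}{19981 \left(\left(-250\right) \left(-740\right)\right)} = \frac{305514510}{19981 \cdot 185000} = \frac{305514510}{19981} \cdot \frac{1}{185000} = \frac{30551451}{369648500}$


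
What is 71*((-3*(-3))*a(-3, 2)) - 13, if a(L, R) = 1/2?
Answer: 613/2 ≈ 306.50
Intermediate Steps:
a(L, R) = 1/2
71*((-3*(-3))*a(-3, 2)) - 13 = 71*(-3*(-3)*(1/2)) - 13 = 71*(9*(1/2)) - 13 = 71*(9/2) - 13 = 639/2 - 13 = 613/2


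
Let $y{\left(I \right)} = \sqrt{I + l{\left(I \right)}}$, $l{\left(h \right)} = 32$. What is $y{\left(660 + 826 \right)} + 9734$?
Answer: $9734 + \sqrt{1518} \approx 9773.0$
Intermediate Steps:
$y{\left(I \right)} = \sqrt{32 + I}$ ($y{\left(I \right)} = \sqrt{I + 32} = \sqrt{32 + I}$)
$y{\left(660 + 826 \right)} + 9734 = \sqrt{32 + \left(660 + 826\right)} + 9734 = \sqrt{32 + 1486} + 9734 = \sqrt{1518} + 9734 = 9734 + \sqrt{1518}$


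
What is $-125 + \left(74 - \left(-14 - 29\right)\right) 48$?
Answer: $5491$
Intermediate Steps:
$-125 + \left(74 - \left(-14 - 29\right)\right) 48 = -125 + \left(74 - -43\right) 48 = -125 + \left(74 + 43\right) 48 = -125 + 117 \cdot 48 = -125 + 5616 = 5491$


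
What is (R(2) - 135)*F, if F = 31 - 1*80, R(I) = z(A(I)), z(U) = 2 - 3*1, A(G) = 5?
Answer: 6664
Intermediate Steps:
z(U) = -1 (z(U) = 2 - 3 = -1)
R(I) = -1
F = -49 (F = 31 - 80 = -49)
(R(2) - 135)*F = (-1 - 135)*(-49) = -136*(-49) = 6664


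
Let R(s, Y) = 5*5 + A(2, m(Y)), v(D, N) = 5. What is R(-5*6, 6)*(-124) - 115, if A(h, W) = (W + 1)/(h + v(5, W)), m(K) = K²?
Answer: -27093/7 ≈ -3870.4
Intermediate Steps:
A(h, W) = (1 + W)/(5 + h) (A(h, W) = (W + 1)/(h + 5) = (1 + W)/(5 + h))
R(s, Y) = 176/7 + Y²/7 (R(s, Y) = 5*5 + (1 + Y²)/(5 + 2) = 25 + (1 + Y²)/7 = 25 + (⅐ + Y²/7) = 176/7 + Y²/7)
R(-5*6, 6)*(-124) - 115 = (176/7 + (⅐)*6²)*(-124) - 115 = (176/7 + (⅐)*36)*(-124) - 115 = (176/7 + 36/7)*(-124) - 115 = (212/7)*(-124) - 115 = -26288/7 - 115 = -27093/7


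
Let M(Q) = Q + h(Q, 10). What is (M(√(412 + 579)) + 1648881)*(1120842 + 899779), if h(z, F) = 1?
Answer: 3331765595722 + 2020621*√991 ≈ 3.3318e+12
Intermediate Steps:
M(Q) = 1 + Q (M(Q) = Q + 1 = 1 + Q)
(M(√(412 + 579)) + 1648881)*(1120842 + 899779) = ((1 + √(412 + 579)) + 1648881)*(1120842 + 899779) = ((1 + √991) + 1648881)*2020621 = (1648882 + √991)*2020621 = 3331765595722 + 2020621*√991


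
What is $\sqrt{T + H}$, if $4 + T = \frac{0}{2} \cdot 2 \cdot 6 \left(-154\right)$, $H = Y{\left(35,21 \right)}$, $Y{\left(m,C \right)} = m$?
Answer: $\sqrt{31} \approx 5.5678$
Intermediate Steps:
$H = 35$
$T = -4$ ($T = -4 + \frac{0}{2} \cdot 2 \cdot 6 \left(-154\right) = -4 + 0 \cdot \frac{1}{2} \cdot 2 \cdot 6 \left(-154\right) = -4 + 0 \cdot 2 \cdot 6 \left(-154\right) = -4 + 0 \cdot 6 \left(-154\right) = -4 + 0 \left(-154\right) = -4 + 0 = -4$)
$\sqrt{T + H} = \sqrt{-4 + 35} = \sqrt{31}$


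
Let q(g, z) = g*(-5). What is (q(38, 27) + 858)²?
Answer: 446224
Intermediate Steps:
q(g, z) = -5*g
(q(38, 27) + 858)² = (-5*38 + 858)² = (-190 + 858)² = 668² = 446224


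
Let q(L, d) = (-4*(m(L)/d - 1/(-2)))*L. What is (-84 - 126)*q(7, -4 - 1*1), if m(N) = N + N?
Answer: -13524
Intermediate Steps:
m(N) = 2*N
q(L, d) = L*(-2 - 8*L/d) (q(L, d) = (-4*((2*L)/d - 1/(-2)))*L = (-4*(2*L/d - 1*(-½)))*L = (-4*(2*L/d + ½))*L = (-4*(½ + 2*L/d))*L = (-2 - 8*L/d)*L = L*(-2 - 8*L/d))
(-84 - 126)*q(7, -4 - 1*1) = (-84 - 126)*(-2*7*((-4 - 1*1) + 4*7)/(-4 - 1*1)) = -(-420)*7*((-4 - 1) + 28)/(-4 - 1) = -(-420)*7*(-5 + 28)/(-5) = -(-420)*7*(-1)*23/5 = -210*322/5 = -13524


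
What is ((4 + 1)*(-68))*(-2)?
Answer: 680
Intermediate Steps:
((4 + 1)*(-68))*(-2) = (5*(-68))*(-2) = -340*(-2) = 680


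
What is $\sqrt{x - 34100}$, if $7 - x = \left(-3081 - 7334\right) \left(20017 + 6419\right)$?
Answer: $7 \sqrt{5618303} \approx 16592.0$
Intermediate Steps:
$x = 275330947$ ($x = 7 - \left(-3081 - 7334\right) \left(20017 + 6419\right) = 7 - \left(-10415\right) 26436 = 7 - -275330940 = 7 + 275330940 = 275330947$)
$\sqrt{x - 34100} = \sqrt{275330947 - 34100} = \sqrt{275296847} = 7 \sqrt{5618303}$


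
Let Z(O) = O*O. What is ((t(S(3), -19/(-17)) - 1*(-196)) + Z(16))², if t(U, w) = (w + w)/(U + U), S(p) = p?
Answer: 532271041/2601 ≈ 2.0464e+5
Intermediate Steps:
t(U, w) = w/U (t(U, w) = (2*w)/((2*U)) = (2*w)*(1/(2*U)) = w/U)
Z(O) = O²
((t(S(3), -19/(-17)) - 1*(-196)) + Z(16))² = ((-19/(-17)/3 - 1*(-196)) + 16²)² = ((-19*(-1/17)*(⅓) + 196) + 256)² = (((19/17)*(⅓) + 196) + 256)² = ((19/51 + 196) + 256)² = (10015/51 + 256)² = (23071/51)² = 532271041/2601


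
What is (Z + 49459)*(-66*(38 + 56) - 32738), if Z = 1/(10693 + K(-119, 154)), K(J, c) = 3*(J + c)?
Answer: -10398648828293/5399 ≈ -1.9260e+9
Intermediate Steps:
K(J, c) = 3*J + 3*c
Z = 1/10798 (Z = 1/(10693 + (3*(-119) + 3*154)) = 1/(10693 + (-357 + 462)) = 1/(10693 + 105) = 1/10798 ≈ 9.2610e-5)
(Z + 49459)*(-66*(38 + 56) - 32738) = (1/10798 + 49459)*(-66*(38 + 56) - 32738) = 534058283*(-66*94 - 32738)/10798 = 534058283*(-6204 - 32738)/10798 = (534058283/10798)*(-38942) = -10398648828293/5399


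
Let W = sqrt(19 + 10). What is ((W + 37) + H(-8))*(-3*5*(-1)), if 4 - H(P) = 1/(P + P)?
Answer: 9855/16 + 15*sqrt(29) ≈ 696.71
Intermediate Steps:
W = sqrt(29) ≈ 5.3852
H(P) = 4 - 1/(2*P) (H(P) = 4 - 1/(P + P) = 4 - 1/(2*P))
((W + 37) + H(-8))*(-3*5*(-1)) = ((sqrt(29) + 37) + (4 - 1/2/(-8)))*(-3*5*(-1)) = ((37 + sqrt(29)) + (4 - 1/2*(-1/8)))*(-15*(-1)) = ((37 + sqrt(29)) + (4 + 1/16))*15 = ((37 + sqrt(29)) + 65/16)*15 = (657/16 + sqrt(29))*15 = 9855/16 + 15*sqrt(29)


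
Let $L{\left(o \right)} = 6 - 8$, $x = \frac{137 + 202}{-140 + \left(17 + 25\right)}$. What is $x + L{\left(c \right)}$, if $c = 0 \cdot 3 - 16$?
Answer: $- \frac{535}{98} \approx -5.4592$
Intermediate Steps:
$c = -16$ ($c = 0 - 16 = -16$)
$x = - \frac{339}{98}$ ($x = \frac{339}{-140 + 42} = \frac{339}{-98} = 339 \left(- \frac{1}{98}\right) = - \frac{339}{98} \approx -3.4592$)
$L{\left(o \right)} = -2$ ($L{\left(o \right)} = 6 - 8 = -2$)
$x + L{\left(c \right)} = - \frac{339}{98} - 2 = - \frac{535}{98}$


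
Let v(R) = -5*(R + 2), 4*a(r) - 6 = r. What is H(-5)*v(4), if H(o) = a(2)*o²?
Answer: -1500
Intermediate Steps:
a(r) = 3/2 + r/4
v(R) = -10 - 5*R (v(R) = -5*(2 + R) = -10 - 5*R)
H(o) = 2*o² (H(o) = (3/2 + (¼)*2)*o² = (3/2 + ½)*o² = 2*o²)
H(-5)*v(4) = (2*(-5)²)*(-10 - 5*4) = (2*25)*(-10 - 20) = 50*(-30) = -1500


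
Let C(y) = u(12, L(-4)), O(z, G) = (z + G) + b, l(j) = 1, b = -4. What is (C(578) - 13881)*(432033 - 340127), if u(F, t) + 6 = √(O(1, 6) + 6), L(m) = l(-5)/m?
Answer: -1276022904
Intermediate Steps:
O(z, G) = -4 + G + z (O(z, G) = (z + G) - 4 = (G + z) - 4 = -4 + G + z)
L(m) = 1/m
u(F, t) = -3 (u(F, t) = -6 + √((-4 + 6 + 1) + 6) = -6 + √(3 + 6) = -6 + √9 = -6 + 3 = -3)
C(y) = -3
(C(578) - 13881)*(432033 - 340127) = (-3 - 13881)*(432033 - 340127) = -13884*91906 = -1276022904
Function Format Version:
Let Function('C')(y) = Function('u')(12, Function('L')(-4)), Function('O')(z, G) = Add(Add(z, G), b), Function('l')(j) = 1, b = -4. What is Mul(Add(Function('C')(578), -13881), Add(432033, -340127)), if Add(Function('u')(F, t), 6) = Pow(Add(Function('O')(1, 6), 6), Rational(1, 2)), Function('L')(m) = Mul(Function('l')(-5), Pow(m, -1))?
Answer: -1276022904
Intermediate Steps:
Function('O')(z, G) = Add(-4, G, z) (Function('O')(z, G) = Add(Add(z, G), -4) = Add(Add(G, z), -4) = Add(-4, G, z))
Function('L')(m) = Pow(m, -1) (Function('L')(m) = Mul(1, Pow(m, -1)) = Pow(m, -1))
Function('u')(F, t) = -3 (Function('u')(F, t) = Add(-6, Pow(Add(Add(-4, 6, 1), 6), Rational(1, 2))) = Add(-6, Pow(Add(3, 6), Rational(1, 2))) = Add(-6, Pow(9, Rational(1, 2))) = Add(-6, 3) = -3)
Function('C')(y) = -3
Mul(Add(Function('C')(578), -13881), Add(432033, -340127)) = Mul(Add(-3, -13881), Add(432033, -340127)) = Mul(-13884, 91906) = -1276022904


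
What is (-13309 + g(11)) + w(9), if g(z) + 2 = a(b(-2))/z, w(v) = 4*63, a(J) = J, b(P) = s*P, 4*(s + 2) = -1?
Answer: -287289/22 ≈ -13059.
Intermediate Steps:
s = -9/4 (s = -2 + (1/4)*(-1) = -2 - 1/4 = -9/4 ≈ -2.2500)
b(P) = -9*P/4
w(v) = 252
g(z) = -2 + 9/(2*z) (g(z) = -2 + (-9/4*(-2))/z = -2 + 9/(2*z))
(-13309 + g(11)) + w(9) = (-13309 + (-2 + (9/2)/11)) + 252 = (-13309 + (-2 + (9/2)*(1/11))) + 252 = (-13309 + (-2 + 9/22)) + 252 = (-13309 - 35/22) + 252 = -292833/22 + 252 = -287289/22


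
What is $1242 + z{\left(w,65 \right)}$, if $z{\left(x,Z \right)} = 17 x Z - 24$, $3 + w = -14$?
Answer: $-17567$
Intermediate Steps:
$w = -17$ ($w = -3 - 14 = -17$)
$z{\left(x,Z \right)} = -24 + 17 Z x$ ($z{\left(x,Z \right)} = 17 Z x - 24 = -24 + 17 Z x$)
$1242 + z{\left(w,65 \right)} = 1242 + \left(-24 + 17 \cdot 65 \left(-17\right)\right) = 1242 - 18809 = -17567$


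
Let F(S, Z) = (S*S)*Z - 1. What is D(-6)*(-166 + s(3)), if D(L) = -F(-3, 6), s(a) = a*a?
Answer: 8321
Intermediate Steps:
F(S, Z) = -1 + Z*S**2 (F(S, Z) = S**2*Z - 1 = Z*S**2 - 1 = -1 + Z*S**2)
s(a) = a**2
D(L) = -53 (D(L) = -(-1 + 6*(-3)**2) = -(-1 + 6*9) = -(-1 + 54) = -1*53 = -53)
D(-6)*(-166 + s(3)) = -53*(-166 + 3**2) = -53*(-166 + 9) = -53*(-157) = 8321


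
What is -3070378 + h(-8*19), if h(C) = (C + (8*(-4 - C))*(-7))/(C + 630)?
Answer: -733824562/239 ≈ -3.0704e+6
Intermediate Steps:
h(C) = (224 + 57*C)/(630 + C) (h(C) = (C + (-32 - 8*C)*(-7))/(630 + C) = (C + (224 + 56*C))/(630 + C) = (224 + 57*C)/(630 + C))
-3070378 + h(-8*19) = -3070378 + (224 + 57*(-8*19))/(630 - 8*19) = -3070378 + (224 + 57*(-152))/(630 - 152) = -3070378 + (224 - 8664)/478 = -3070378 + (1/478)*(-8440) = -3070378 - 4220/239 = -733824562/239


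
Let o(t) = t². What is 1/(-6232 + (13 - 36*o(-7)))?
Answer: -1/7983 ≈ -0.00012527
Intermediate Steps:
1/(-6232 + (13 - 36*o(-7))) = 1/(-6232 + (13 - 36*(-7)²)) = 1/(-6232 + (13 - 36*49)) = 1/(-6232 + (13 - 1764)) = 1/(-6232 - 1751) = 1/(-7983) = -1/7983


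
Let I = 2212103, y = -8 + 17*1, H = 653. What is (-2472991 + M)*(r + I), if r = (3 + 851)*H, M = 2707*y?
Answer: -6782124132420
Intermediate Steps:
y = 9 (y = -8 + 17 = 9)
M = 24363 (M = 2707*9 = 24363)
r = 557662 (r = (3 + 851)*653 = 854*653 = 557662)
(-2472991 + M)*(r + I) = (-2472991 + 24363)*(557662 + 2212103) = -2448628*2769765 = -6782124132420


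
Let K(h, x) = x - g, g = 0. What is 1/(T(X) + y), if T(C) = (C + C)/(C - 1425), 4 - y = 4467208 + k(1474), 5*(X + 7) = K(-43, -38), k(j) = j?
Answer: -3599/16082772049 ≈ -2.2378e-7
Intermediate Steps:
K(h, x) = x (K(h, x) = x - 1*0 = x + 0 = x)
X = -73/5 (X = -7 + (⅕)*(-38) = -7 - 38/5 = -73/5 ≈ -14.600)
y = -4468678 (y = 4 - (4467208 + 1474) = 4 - 1*4468682 = 4 - 4468682 = -4468678)
T(C) = 2*C/(-1425 + C) (T(C) = (2*C)/(-1425 + C) = 2*C/(-1425 + C))
1/(T(X) + y) = 1/(2*(-73/5)/(-1425 - 73/5) - 4468678) = 1/(2*(-73/5)/(-7198/5) - 4468678) = 1/(2*(-73/5)*(-5/7198) - 4468678) = 1/(73/3599 - 4468678) = 1/(-16082772049/3599) = -3599/16082772049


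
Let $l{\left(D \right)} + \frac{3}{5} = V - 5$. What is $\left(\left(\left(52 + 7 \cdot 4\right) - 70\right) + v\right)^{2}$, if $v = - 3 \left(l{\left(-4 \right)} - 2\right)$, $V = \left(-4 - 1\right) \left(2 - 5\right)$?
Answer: $\frac{3721}{25} \approx 148.84$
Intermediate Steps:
$V = 15$ ($V = \left(-5\right) \left(-3\right) = 15$)
$l{\left(D \right)} = \frac{47}{5}$ ($l{\left(D \right)} = - \frac{3}{5} + \left(15 - 5\right) = - \frac{3}{5} + 10 = \frac{47}{5}$)
$v = - \frac{111}{5}$ ($v = - 3 \left(\frac{47}{5} - 2\right) = \left(-3\right) \frac{37}{5} = - \frac{111}{5} \approx -22.2$)
$\left(\left(\left(52 + 7 \cdot 4\right) - 70\right) + v\right)^{2} = \left(\left(\left(52 + 7 \cdot 4\right) - 70\right) - \frac{111}{5}\right)^{2} = \left(\left(\left(52 + 28\right) - 70\right) - \frac{111}{5}\right)^{2} = \left(\left(80 - 70\right) - \frac{111}{5}\right)^{2} = \left(10 - \frac{111}{5}\right)^{2} = \left(- \frac{61}{5}\right)^{2} = \frac{3721}{25}$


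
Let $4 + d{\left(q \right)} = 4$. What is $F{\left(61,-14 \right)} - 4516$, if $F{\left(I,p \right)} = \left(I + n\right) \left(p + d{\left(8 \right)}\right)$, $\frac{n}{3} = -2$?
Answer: $-5286$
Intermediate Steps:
$n = -6$ ($n = 3 \left(-2\right) = -6$)
$d{\left(q \right)} = 0$ ($d{\left(q \right)} = -4 + 4 = 0$)
$F{\left(I,p \right)} = p \left(-6 + I\right)$ ($F{\left(I,p \right)} = \left(I - 6\right) \left(p + 0\right) = \left(-6 + I\right) p = p \left(-6 + I\right)$)
$F{\left(61,-14 \right)} - 4516 = - 14 \left(-6 + 61\right) - 4516 = \left(-14\right) 55 - 4516 = -770 - 4516 = -5286$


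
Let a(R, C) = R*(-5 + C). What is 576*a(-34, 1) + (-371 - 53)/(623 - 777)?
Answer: 6032084/77 ≈ 78339.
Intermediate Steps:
576*a(-34, 1) + (-371 - 53)/(623 - 777) = 576*(-34*(-5 + 1)) + (-371 - 53)/(623 - 777) = 576*(-34*(-4)) - 424/(-154) = 576*136 - 424*(-1/154) = 78336 + 212/77 = 6032084/77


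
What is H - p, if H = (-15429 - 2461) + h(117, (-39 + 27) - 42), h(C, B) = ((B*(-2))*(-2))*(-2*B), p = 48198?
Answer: -89416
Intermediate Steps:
h(C, B) = -8*B² (h(C, B) = (-2*B*(-2))*(-2*B) = (4*B)*(-2*B) = -8*B²)
H = -41218 (H = (-15429 - 2461) - 8*((-39 + 27) - 42)² = -17890 - 8*(-12 - 42)² = -17890 - 8*(-54)² = -17890 - 8*2916 = -17890 - 23328 = -41218)
H - p = -41218 - 1*48198 = -41218 - 48198 = -89416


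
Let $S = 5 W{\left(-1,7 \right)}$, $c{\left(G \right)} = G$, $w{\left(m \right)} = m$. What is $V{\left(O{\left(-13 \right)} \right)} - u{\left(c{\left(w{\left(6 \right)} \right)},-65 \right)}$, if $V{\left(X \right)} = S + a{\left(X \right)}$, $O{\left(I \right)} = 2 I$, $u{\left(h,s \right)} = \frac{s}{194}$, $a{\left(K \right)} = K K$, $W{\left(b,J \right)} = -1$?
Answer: $\frac{130239}{194} \approx 671.33$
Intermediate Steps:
$a{\left(K \right)} = K^{2}$
$S = -5$ ($S = 5 \left(-1\right) = -5$)
$u{\left(h,s \right)} = \frac{s}{194}$ ($u{\left(h,s \right)} = s \frac{1}{194} = \frac{s}{194}$)
$V{\left(X \right)} = -5 + X^{2}$
$V{\left(O{\left(-13 \right)} \right)} - u{\left(c{\left(w{\left(6 \right)} \right)},-65 \right)} = \left(-5 + \left(2 \left(-13\right)\right)^{2}\right) - \frac{1}{194} \left(-65\right) = \left(-5 + \left(-26\right)^{2}\right) - - \frac{65}{194} = \left(-5 + 676\right) + \frac{65}{194} = 671 + \frac{65}{194} = \frac{130239}{194}$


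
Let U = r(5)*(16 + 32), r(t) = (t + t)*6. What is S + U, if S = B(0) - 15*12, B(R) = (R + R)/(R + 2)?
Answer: 2700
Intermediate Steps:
B(R) = 2*R/(2 + R) (B(R) = (2*R)/(2 + R) = 2*R/(2 + R))
r(t) = 12*t (r(t) = (2*t)*6 = 12*t)
S = -180 (S = 2*0/(2 + 0) - 15*12 = 2*0/2 - 180 = 2*0*(1/2) - 180 = 0 - 180 = -180)
U = 2880 (U = (12*5)*(16 + 32) = 60*48 = 2880)
S + U = -180 + 2880 = 2700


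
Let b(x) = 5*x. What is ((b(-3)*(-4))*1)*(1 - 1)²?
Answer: 0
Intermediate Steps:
((b(-3)*(-4))*1)*(1 - 1)² = (((5*(-3))*(-4))*1)*(1 - 1)² = (-15*(-4)*1)*0² = (60*1)*0 = 60*0 = 0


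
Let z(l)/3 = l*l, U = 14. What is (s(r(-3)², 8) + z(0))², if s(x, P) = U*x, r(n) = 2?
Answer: 3136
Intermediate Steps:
s(x, P) = 14*x
z(l) = 3*l² (z(l) = 3*(l*l) = 3*l²)
(s(r(-3)², 8) + z(0))² = (14*2² + 3*0²)² = (14*4 + 3*0)² = (56 + 0)² = 56² = 3136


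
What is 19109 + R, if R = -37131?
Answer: -18022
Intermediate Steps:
19109 + R = 19109 - 37131 = -18022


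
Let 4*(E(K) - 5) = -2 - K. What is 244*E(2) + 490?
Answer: 1466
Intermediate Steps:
E(K) = 9/2 - K/4 (E(K) = 5 + (-2 - K)/4 = 5 + (-½ - K/4) = 9/2 - K/4)
244*E(2) + 490 = 244*(9/2 - ¼*2) + 490 = 244*(9/2 - ½) + 490 = 244*4 + 490 = 976 + 490 = 1466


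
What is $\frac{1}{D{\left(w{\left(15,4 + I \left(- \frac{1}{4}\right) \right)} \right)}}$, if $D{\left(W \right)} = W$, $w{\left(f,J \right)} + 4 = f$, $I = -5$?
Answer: $\frac{1}{11} \approx 0.090909$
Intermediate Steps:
$w{\left(f,J \right)} = -4 + f$
$\frac{1}{D{\left(w{\left(15,4 + I \left(- \frac{1}{4}\right) \right)} \right)}} = \frac{1}{-4 + 15} = \frac{1}{11}$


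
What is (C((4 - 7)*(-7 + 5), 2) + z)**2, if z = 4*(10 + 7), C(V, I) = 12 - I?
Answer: 6084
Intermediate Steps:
z = 68 (z = 4*17 = 68)
(C((4 - 7)*(-7 + 5), 2) + z)**2 = ((12 - 1*2) + 68)**2 = ((12 - 2) + 68)**2 = (10 + 68)**2 = 78**2 = 6084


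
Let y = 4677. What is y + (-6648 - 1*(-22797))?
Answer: 20826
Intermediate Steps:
y + (-6648 - 1*(-22797)) = 4677 + (-6648 - 1*(-22797)) = 4677 + (-6648 + 22797) = 4677 + 16149 = 20826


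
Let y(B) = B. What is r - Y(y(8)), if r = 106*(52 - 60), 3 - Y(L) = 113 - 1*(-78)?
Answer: -660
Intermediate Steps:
Y(L) = -188 (Y(L) = 3 - (113 - 1*(-78)) = 3 - (113 + 78) = 3 - 1*191 = 3 - 191 = -188)
r = -848 (r = 106*(-8) = -848)
r - Y(y(8)) = -848 - 1*(-188) = -848 + 188 = -660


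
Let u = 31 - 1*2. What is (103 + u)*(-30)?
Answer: -3960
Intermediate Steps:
u = 29 (u = 31 - 2 = 29)
(103 + u)*(-30) = (103 + 29)*(-30) = 132*(-30) = -3960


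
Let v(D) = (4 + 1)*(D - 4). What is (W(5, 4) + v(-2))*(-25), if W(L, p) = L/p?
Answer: 2875/4 ≈ 718.75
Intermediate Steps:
v(D) = -20 + 5*D (v(D) = 5*(-4 + D) = -20 + 5*D)
(W(5, 4) + v(-2))*(-25) = (5/4 + (-20 + 5*(-2)))*(-25) = (5*(¼) + (-20 - 10))*(-25) = (5/4 - 30)*(-25) = -115/4*(-25) = 2875/4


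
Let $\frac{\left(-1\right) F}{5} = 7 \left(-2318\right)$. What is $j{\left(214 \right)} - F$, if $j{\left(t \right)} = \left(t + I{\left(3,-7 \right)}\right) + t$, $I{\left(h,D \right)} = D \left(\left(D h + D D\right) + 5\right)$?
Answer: $-80933$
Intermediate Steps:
$I{\left(h,D \right)} = D \left(5 + D^{2} + D h\right)$ ($I{\left(h,D \right)} = D \left(\left(D h + D^{2}\right) + 5\right) = D \left(\left(D^{2} + D h\right) + 5\right) = D \left(5 + D^{2} + D h\right)$)
$j{\left(t \right)} = -231 + 2 t$ ($j{\left(t \right)} = \left(t - 7 \left(5 + \left(-7\right)^{2} - 21\right)\right) + t = \left(t - 7 \left(5 + 49 - 21\right)\right) + t = \left(t - 231\right) + t = \left(-231 + t\right) + t = -231 + 2 t$)
$F = 81130$ ($F = - 5 \cdot 7 \left(-2318\right) = \left(-5\right) \left(-16226\right) = 81130$)
$j{\left(214 \right)} - F = \left(-231 + 2 \cdot 214\right) - 81130 = \left(-231 + 428\right) - 81130 = 197 - 81130 = -80933$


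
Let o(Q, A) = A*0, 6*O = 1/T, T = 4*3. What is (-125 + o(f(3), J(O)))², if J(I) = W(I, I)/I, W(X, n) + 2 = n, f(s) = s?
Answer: 15625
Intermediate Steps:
W(X, n) = -2 + n
T = 12
O = 1/72 (O = (⅙)/12 = (⅙)*(1/12) = 1/72 ≈ 0.013889)
J(I) = (-2 + I)/I
o(Q, A) = 0
(-125 + o(f(3), J(O)))² = (-125 + 0)² = (-125)² = 15625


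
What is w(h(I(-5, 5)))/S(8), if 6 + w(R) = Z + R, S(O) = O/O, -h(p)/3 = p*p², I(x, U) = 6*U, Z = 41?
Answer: -80965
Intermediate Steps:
h(p) = -3*p³ (h(p) = -3*p*p² = -3*p³)
S(O) = 1
w(R) = 35 + R (w(R) = -6 + (41 + R) = 35 + R)
w(h(I(-5, 5)))/S(8) = (35 - 3*(6*5)³)/1 = (35 - 3*30³)*1 = (35 - 3*27000)*1 = (35 - 81000)*1 = -80965*1 = -80965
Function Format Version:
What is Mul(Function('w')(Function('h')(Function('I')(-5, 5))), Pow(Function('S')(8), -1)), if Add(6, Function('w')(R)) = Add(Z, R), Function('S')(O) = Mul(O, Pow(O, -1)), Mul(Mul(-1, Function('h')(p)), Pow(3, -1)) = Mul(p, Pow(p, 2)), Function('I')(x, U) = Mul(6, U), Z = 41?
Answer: -80965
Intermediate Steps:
Function('h')(p) = Mul(-3, Pow(p, 3)) (Function('h')(p) = Mul(-3, Mul(p, Pow(p, 2))) = Mul(-3, Pow(p, 3)))
Function('S')(O) = 1
Function('w')(R) = Add(35, R) (Function('w')(R) = Add(-6, Add(41, R)) = Add(35, R))
Mul(Function('w')(Function('h')(Function('I')(-5, 5))), Pow(Function('S')(8), -1)) = Mul(Add(35, Mul(-3, Pow(Mul(6, 5), 3))), Pow(1, -1)) = Mul(Add(35, Mul(-3, Pow(30, 3))), 1) = Mul(Add(35, Mul(-3, 27000)), 1) = Mul(Add(35, -81000), 1) = Mul(-80965, 1) = -80965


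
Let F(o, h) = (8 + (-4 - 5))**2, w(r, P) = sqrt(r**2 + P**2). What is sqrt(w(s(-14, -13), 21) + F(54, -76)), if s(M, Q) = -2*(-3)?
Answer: sqrt(1 + 3*sqrt(53)) ≈ 4.7792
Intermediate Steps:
s(M, Q) = 6
w(r, P) = sqrt(P**2 + r**2)
F(o, h) = 1 (F(o, h) = (8 - 9)**2 = (-1)**2 = 1)
sqrt(w(s(-14, -13), 21) + F(54, -76)) = sqrt(sqrt(21**2 + 6**2) + 1) = sqrt(sqrt(441 + 36) + 1) = sqrt(sqrt(477) + 1) = sqrt(3*sqrt(53) + 1) = sqrt(1 + 3*sqrt(53))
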